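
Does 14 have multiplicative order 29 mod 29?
Powers of 14 mod 29: 14^1≡14, 14^2≡22, 14^3≡18, 14^4≡20, 14^5≡19, 14^6≡5, 14^7≡12, 14^8≡23, 14^9≡3, 14^10≡13, 14^11≡8, 14^12≡25, 14^13≡2, 14^14≡28, 14^15≡15, 14^16≡7, 14^17≡11, 14^18≡9, 14^19≡10, 14^20≡24, 14^21≡17, 14^22≡6, 14^23≡26, 14^24≡16, 14^25≡21, 14^26≡4, 14^27≡27, 14^28≡1. Already 14^28≡1, so the order is 28 < 29. No, the actual order is 28.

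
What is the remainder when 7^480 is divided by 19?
Using Fermat: 7^{18} ≡ 1 (mod 19). 480 ≡ 12 (mod 18). So 7^{480} ≡ 7^{12} ≡ 1 (mod 19)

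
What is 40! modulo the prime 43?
(42)! = (40)! × (41) × (42) ≡ -1 mod 43. So (40)! ≡ -1 × [(42)(41)]^(-1) ≡ 21 mod 43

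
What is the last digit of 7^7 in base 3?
Using Fermat: 7^{2} ≡ 1 (mod 3). 7 ≡ 1 (mod 2). So 7^{7} ≡ 7^{1} ≡ 1 (mod 3)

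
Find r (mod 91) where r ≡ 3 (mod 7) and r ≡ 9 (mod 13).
M = 7 × 13 = 91. M₁ = 13, y₁ ≡ 6 (mod 7). M₂ = 7, y₂ ≡ 2 (mod 13). r = 3×13×6 + 9×7×2 ≡ 87 (mod 91)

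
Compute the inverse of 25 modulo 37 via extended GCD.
Extended GCD: 25(3) + 37(-2) = 1. So 25^(-1) ≡ 3 (mod 37). Verify: 25 × 3 = 75 ≡ 1 (mod 37)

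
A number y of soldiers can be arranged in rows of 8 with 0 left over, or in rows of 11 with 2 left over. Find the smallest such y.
M = 8 × 11 = 88. M₁ = 11, y₁ ≡ 3 mod 8. M₂ = 8, y₂ ≡ 7 mod 11. y = 0×11×3 + 2×8×7 ≡ 24 mod 88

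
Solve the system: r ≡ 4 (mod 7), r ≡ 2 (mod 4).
M = 7 × 4 = 28. M₁ = 4, y₁ ≡ 2 (mod 7). M₂ = 7, y₂ ≡ 3 (mod 4). r = 4×4×2 + 2×7×3 ≡ 18 (mod 28)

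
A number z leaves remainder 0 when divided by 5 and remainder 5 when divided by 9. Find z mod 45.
M = 5 × 9 = 45. M₁ = 9, y₁ ≡ 4 mod 5. M₂ = 5, y₂ ≡ 2 mod 9. z = 0×9×4 + 5×5×2 ≡ 5 mod 45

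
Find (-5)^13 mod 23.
By repeated squaring mod 23: (-5)^{1}≡18, (-5)^{2}≡2, (-5)^{4}≡4, (-5)^{8}≡16. Then (-5)^{13} = (-5)^{8+4+1} ≡ 16 × 4 × 18 ≡ 2 mod 23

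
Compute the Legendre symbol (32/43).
(32/43) = 32^{21} mod 43 = -1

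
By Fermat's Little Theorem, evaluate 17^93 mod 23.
By Fermat: 17^{22} ≡ 1 mod 23. 93 = 4×22 + 5. So 17^{93} ≡ 17^{5} ≡ 21 mod 23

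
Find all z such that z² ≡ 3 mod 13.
The square roots of 3 mod 13 are 9 and 4. Verify: 9² = 81 ≡ 3 mod 13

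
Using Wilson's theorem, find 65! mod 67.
(66)! = (65)! × (66) ≡ -1 (mod 67). So (65)! ≡ -1 × (66)^(-1) ≡ (-1)×(-1) = 1 (mod 67)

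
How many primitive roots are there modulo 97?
There are φ(97-1) = φ(96) = 32 primitive roots modulo 97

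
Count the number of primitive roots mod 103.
Number of primitive roots mod 103 = φ(p-1) = φ(102) = 32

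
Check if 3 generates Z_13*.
3^{3} ≡ 1 mod 13 and 3 < 12, so ord_13(3) = 3 ≠ 12 and 3 is not a primitive root.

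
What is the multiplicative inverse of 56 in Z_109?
Since 109 is prime, by Fermat 56^(-1) ≡ 56^{107} ≡ 37 (mod 109). Verify: 56 × 37 = 2072 ≡ 1 (mod 109)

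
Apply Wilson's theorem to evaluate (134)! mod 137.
(136)! = (134)! × (135) × (136) ≡ -1 (mod 137). So (134)! ≡ -1 × [(136)(135)]^(-1) ≡ 68 (mod 137)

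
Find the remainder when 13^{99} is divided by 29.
By Fermat: 13^{28} ≡ 1 mod 29. 99 = 3×28 + 15. So 13^{99} ≡ 13^{15} ≡ 13 mod 29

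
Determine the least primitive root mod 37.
g = 2. For each prime q|36: 2^{18}≡36, 2^{12}≡26, none ≡ 1, so ord_37(2) = 36 and 2 is a primitive root.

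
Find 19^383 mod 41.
Using Fermat: 19^{40} ≡ 1 mod 41. 383 ≡ 23 mod 40. So 19^{383} ≡ 19^{23} ≡ 29 mod 41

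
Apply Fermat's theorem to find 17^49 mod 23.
By Fermat: 17^{22} ≡ 1 mod 23. 49 = 2×22 + 5. So 17^{49} ≡ 17^{5} ≡ 21 mod 23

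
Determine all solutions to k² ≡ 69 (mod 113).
The square roots of 69 mod 113 are 71 and 42. Verify: 71² = 5041 ≡ 69 (mod 113)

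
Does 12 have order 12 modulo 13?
12^{2} ≡ 1 (mod 13) and 2 < 12, so ord_13(12) = 2 ≠ 12 and 12 is not a primitive root.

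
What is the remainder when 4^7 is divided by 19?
By repeated squaring mod 19: 4^{1}≡4, 4^{2}≡16, 4^{4}≡9. Then 4^{7} = 4^{4+2+1} ≡ 9 × 16 × 4 ≡ 6 mod 19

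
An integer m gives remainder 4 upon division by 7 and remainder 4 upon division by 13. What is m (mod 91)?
M = 7 × 13 = 91. M₁ = 13, y₁ ≡ 6 (mod 7). M₂ = 7, y₂ ≡ 2 (mod 13). m = 4×13×6 + 4×7×2 ≡ 4 (mod 91)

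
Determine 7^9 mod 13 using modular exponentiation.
By repeated squaring (mod 13): 7^{1}≡7, 7^{2}≡10, 7^{4}≡9, 7^{8}≡3. Then 7^{9} = 7^{8+1} ≡ 3 × 7 ≡ 8 (mod 13)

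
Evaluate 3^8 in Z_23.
By repeated squaring mod 23: 3^{1}≡3, 3^{2}≡9, 3^{4}≡12, 3^{8}≡6. So 3^{8} ≡ 6 mod 23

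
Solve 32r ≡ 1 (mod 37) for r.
Since 37 is prime, by Fermat 32^(-1) ≡ 32^{35} ≡ 22 (mod 37). Verify: 32 × 22 = 704 ≡ 1 (mod 37)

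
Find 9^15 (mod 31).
By repeated squaring (mod 31): 9^{1}≡9, 9^{2}≡19, 9^{4}≡20, 9^{8}≡28. Then 9^{15} = 9^{8+4+2+1} ≡ 28 × 20 × 19 × 9 ≡ 1 (mod 31)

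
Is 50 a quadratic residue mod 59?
By Euler's criterion: 50^{29} ≡ 58 (mod 59). Since this equals -1 (≡ 58), 50 is not a QR.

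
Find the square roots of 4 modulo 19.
The square roots of 4 mod 19 are 17 and 2. Verify: 17² = 289 ≡ 4 (mod 19)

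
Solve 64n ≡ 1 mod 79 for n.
Since 79 is prime, by Fermat 64^(-1) ≡ 64^{77} ≡ 21 mod 79. Verify: 64 × 21 = 1344 ≡ 1 mod 79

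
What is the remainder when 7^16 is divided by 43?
By repeated squaring (mod 43): 7^{1}≡7, 7^{2}≡6, 7^{4}≡36, 7^{8}≡6, 7^{16}≡36. So 7^{16} ≡ 36 (mod 43)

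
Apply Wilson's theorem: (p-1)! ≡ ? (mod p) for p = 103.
By Wilson's theorem, (102)! ≡ -1 ≡ 102 mod 103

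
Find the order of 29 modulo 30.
Powers of 29 mod 30: 29^1≡29, 29^2≡1. Order = 2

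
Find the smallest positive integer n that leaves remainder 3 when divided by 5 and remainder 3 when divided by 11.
M = 5 × 11 = 55. M₁ = 11, y₁ ≡ 1 mod 5. M₂ = 5, y₂ ≡ 9 mod 11. n = 3×11×1 + 3×5×9 ≡ 3 mod 55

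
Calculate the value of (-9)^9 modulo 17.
By repeated squaring (mod 17): (-9)^{1}≡8, (-9)^{2}≡13, (-9)^{4}≡16, (-9)^{8}≡1. Then (-9)^{9} = (-9)^{8+1} ≡ 1 × 8 ≡ 8 (mod 17)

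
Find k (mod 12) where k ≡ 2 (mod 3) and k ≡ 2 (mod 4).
M = 3 × 4 = 12. M₁ = 4, y₁ ≡ 1 (mod 3). M₂ = 3, y₂ ≡ 3 (mod 4). k = 2×4×1 + 2×3×3 ≡ 2 (mod 12)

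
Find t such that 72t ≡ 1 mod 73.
Since 73 is prime, by Fermat 72^(-1) ≡ 72^{71} ≡ 72 mod 73. Verify: 72 × 72 = 5184 ≡ 1 mod 73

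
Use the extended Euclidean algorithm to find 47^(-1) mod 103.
Extended GCD: 47(-46) + 103(21) = 1. So 47^(-1) ≡ -46 ≡ 57 mod 103. Verify: 47 × 57 = 2679 ≡ 1 mod 103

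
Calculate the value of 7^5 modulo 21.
By repeated squaring mod 21: 7^{1}≡7, 7^{2}≡7, 7^{4}≡7. Then 7^{5} = 7^{4+1} ≡ 7 × 7 ≡ 7 mod 21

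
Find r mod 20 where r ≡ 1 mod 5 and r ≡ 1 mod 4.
M = 5 × 4 = 20. M₁ = 4, y₁ ≡ 4 mod 5. M₂ = 5, y₂ ≡ 1 mod 4. r = 1×4×4 + 1×5×1 ≡ 1 mod 20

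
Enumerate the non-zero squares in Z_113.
QRs mod 113: {1, 2, 4, 7, 8, 9, 11, 13, 14, 15, 16, 18, 22, 25, 26, 28, 30, 31, 32, 36, 41, 44, 49, 50, 51, 52, 53, 56, 57, 60, 61, 62, 63, 64, 69, 72, 77, 81, 82, 83, 85, 87, 88, 91, 95, 97, 98, 99, 100, 102, 104, 105, 106, 109, 111, 112}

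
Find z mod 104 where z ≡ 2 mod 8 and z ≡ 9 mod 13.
M = 8 × 13 = 104. M₁ = 13, y₁ ≡ 5 mod 8. M₂ = 8, y₂ ≡ 5 mod 13. z = 2×13×5 + 9×8×5 ≡ 74 mod 104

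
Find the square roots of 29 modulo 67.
The square roots of 29 mod 67 are 37 and 30. Verify: 37² = 1369 ≡ 29 (mod 67)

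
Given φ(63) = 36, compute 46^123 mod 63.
By Euler: 46^{36} ≡ 1 (mod 63) since gcd(46, 63) = 1. 123 = 3×36 + 15. So 46^{123} ≡ 46^{15} ≡ 1 (mod 63)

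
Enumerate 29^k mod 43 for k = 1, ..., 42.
29^1, 29^2, ..., 29^{42} mod 43: [29, 24, 8, 17, 20, 21, 7, 31, 39, 13, 33, 11, 18, 6, 2, 15, 5, 16, 34, 40, 42, 14, 19, 35, 26, 23, 22, 36, 12, 4, 30, 10, 32, 25, 37, 41, 28, 38, 27, 9, 3, 1]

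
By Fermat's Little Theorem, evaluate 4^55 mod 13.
By Fermat: 4^{12} ≡ 1 (mod 13). 55 = 4×12 + 7. So 4^{55} ≡ 4^{7} ≡ 4 (mod 13)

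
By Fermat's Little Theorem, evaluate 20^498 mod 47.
By Fermat: 20^{46} ≡ 1 (mod 47). 498 ≡ 38 (mod 46). So 20^{498} ≡ 20^{38} ≡ 16 (mod 47)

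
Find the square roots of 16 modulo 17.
The square roots of 16 mod 17 are 4 and 13. Verify: 4² = 16 ≡ 16 mod 17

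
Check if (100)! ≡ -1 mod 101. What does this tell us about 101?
(100)! mod 101 = 100. Since this equals -1 mod 101, Wilson confirms 101 is prime.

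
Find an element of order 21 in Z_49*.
2 has order 21 mod 49 since 2^{21} ≡ 1 (mod 49) and no smaller power works.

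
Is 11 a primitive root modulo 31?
ord_31(11) divides 30. For each prime q|30: 11^{15}≡30, 11^{10}≡5, 11^{6}≡4, none ≡ 1. So 11 has order 30 and is a primitive root mod 31.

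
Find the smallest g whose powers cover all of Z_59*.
g = 2. Powers: [2, 4, 8, 16, 32, 5, 10, ...] generates all 58 non-zero residues.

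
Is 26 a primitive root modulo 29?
ord_29(26) divides 28. For each prime q|28: 26^{14}≡28, 26^{4}≡23, none ≡ 1. So 26 has order 28 and is a primitive root mod 29.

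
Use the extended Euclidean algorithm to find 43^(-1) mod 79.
Extended GCD: 43(-11) + 79(6) = 1. So 43^(-1) ≡ -11 ≡ 68 mod 79. Verify: 43 × 68 = 2924 ≡ 1 mod 79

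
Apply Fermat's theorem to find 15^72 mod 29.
By Fermat: 15^{28} ≡ 1 mod 29. 72 = 2×28 + 16. So 15^{72} ≡ 15^{16} ≡ 7 mod 29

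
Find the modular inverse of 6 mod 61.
Since 61 is prime, by Fermat 6^(-1) ≡ 6^{59} ≡ 51 (mod 61). Verify: 6 × 51 = 306 ≡ 1 (mod 61)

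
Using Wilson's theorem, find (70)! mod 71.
By Wilson's theorem, (70)! ≡ -1 ≡ 70 mod 71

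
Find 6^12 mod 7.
Using Fermat: 6^{6} ≡ 1 mod 7. 12 ≡ 0 mod 6. So 6^{12} ≡ 6^{0} ≡ 1 mod 7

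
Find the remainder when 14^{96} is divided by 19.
By Fermat: 14^{18} ≡ 1 (mod 19). 96 = 5×18 + 6. So 14^{96} ≡ 14^{6} ≡ 7 (mod 19)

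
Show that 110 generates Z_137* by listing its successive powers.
110^1, 110^2, ..., 110^{136} mod 137: [110, 44, 45, 18, 62, 107, 125, 50, 20, 8, 58, 78, 86, 7, 85, 34, 41, 126, 23, 64, 53, 76, 3, 56, 132, 135, 54, 49, 47, 101, 13, 60, 24, 37, 97, 121, 21, 118, 102, 123, 104, 69, 55, 22, 91, 9, 31, 122, 131, 25, 10, 4, 29, 39, 43, 72, 111, 17, 89, 63, 80, 32, 95, 38, 70, 28, 66, 136, 27, 93, 92, 119, 75, 30, 12, 87, 117, 129, 79, 59, 51, 130, 52, 103, 96, 11, 114, 73, 84, 61, 134, 81, 5, 2, 83, 88, 90, 36, 124, 77, 113, 100, 40, 16, 116, 19, 35, 14, 33, 68, 82, 115, 46, 128, 106, 15, 6, 112, 127, 133, 108, 98, 94, 65, 26, 120, 48, 74, 57, 105, 42, 99, 67, 109, 71, 1]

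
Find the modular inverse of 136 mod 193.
Since 193 is prime, by Fermat 136^(-1) ≡ 136^{191} ≡ 44 mod 193. Verify: 136 × 44 = 5984 ≡ 1 mod 193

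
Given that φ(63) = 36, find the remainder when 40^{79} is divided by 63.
By Euler: 40^{36} ≡ 1 mod 63 since gcd(40, 63) = 1. 79 = 2×36 + 7. So 40^{79} ≡ 40^{7} ≡ 40 mod 63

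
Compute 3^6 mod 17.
By repeated squaring (mod 17): 3^{1}≡3, 3^{2}≡9, 3^{4}≡13. Then 3^{6} = 3^{4+2} ≡ 13 × 9 ≡ 15 (mod 17)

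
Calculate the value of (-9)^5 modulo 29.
By repeated squaring mod 29: (-9)^{1}≡20, (-9)^{2}≡23, (-9)^{4}≡7. Then (-9)^{5} = (-9)^{4+1} ≡ 7 × 20 ≡ 24 mod 29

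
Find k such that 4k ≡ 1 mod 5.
Since 5 is prime, by Fermat 4^(-1) ≡ 4^{3} ≡ 4 mod 5. Verify: 4 × 4 = 16 ≡ 1 mod 5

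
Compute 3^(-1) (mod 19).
Since 19 is prime, by Fermat 3^(-1) ≡ 3^{17} ≡ 13 (mod 19). Verify: 3 × 13 = 39 ≡ 1 (mod 19)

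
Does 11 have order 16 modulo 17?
ord_17(11) divides 16. For each prime q|16: 11^{8}≡16, none ≡ 1. So 11 has order 16 and is a primitive root mod 17.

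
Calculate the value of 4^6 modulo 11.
By repeated squaring mod 11: 4^{1}≡4, 4^{2}≡5, 4^{4}≡3. Then 4^{6} = 4^{4+2} ≡ 3 × 5 ≡ 4 mod 11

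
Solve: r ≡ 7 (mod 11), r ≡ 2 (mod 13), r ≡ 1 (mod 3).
M = 11 × 13 × 3 = 429. M₁ = 39, y₁ ≡ 2 (mod 11). M₂ = 33, y₂ ≡ 2 (mod 13). M₃ = 143, y₃ ≡ 2 (mod 3). r = 7×39×2 + 2×33×2 + 1×143×2 ≡ 106 (mod 429)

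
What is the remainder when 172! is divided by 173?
By Wilson's theorem, (172)! ≡ -1 ≡ 172 (mod 173)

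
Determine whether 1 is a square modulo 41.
By Euler's criterion: 1^{20} ≡ 1 (mod 41). Since this equals 1, 1 is a QR.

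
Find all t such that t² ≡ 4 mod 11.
The square roots of 4 mod 11 are 9 and 2. Verify: 9² = 81 ≡ 4 mod 11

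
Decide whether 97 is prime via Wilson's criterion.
(96)! mod 97 = 96. Since 96 ≡ -1 (mod 97), 97 is prime.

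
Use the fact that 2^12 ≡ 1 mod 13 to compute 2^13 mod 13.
By Fermat: 2^{12} ≡ 1 mod 13. So 2^{13} = 2^{12} · 2^{1} ≡ 2^{1} ≡ 2 mod 13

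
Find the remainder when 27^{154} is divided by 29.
By Fermat: 27^{28} ≡ 1 (mod 29). 154 = 5×28 + 14. So 27^{154} ≡ 27^{14} ≡ 28 (mod 29)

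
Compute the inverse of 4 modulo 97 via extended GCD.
Extended GCD: 4(-24) + 97(1) = 1. So 4^(-1) ≡ -24 ≡ 73 mod 97. Verify: 4 × 73 = 292 ≡ 1 mod 97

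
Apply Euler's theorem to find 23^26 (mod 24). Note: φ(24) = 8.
By Euler: 23^{8} ≡ 1 (mod 24) since gcd(23, 24) = 1. 26 = 3×8 + 2. So 23^{26} ≡ 23^{2} ≡ 1 (mod 24)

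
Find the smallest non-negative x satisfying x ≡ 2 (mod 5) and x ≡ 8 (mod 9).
M = 5 × 9 = 45. M₁ = 9, y₁ ≡ 4 (mod 5). M₂ = 5, y₂ ≡ 2 (mod 9). x = 2×9×4 + 8×5×2 ≡ 17 (mod 45)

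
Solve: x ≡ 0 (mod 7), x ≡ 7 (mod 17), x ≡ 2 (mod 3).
M = 7 × 17 × 3 = 357. M₁ = 51, y₁ ≡ 4 (mod 7). M₂ = 21, y₂ ≡ 13 (mod 17). M₃ = 119, y₃ ≡ 2 (mod 3). x = 0×51×4 + 7×21×13 + 2×119×2 ≡ 245 (mod 357)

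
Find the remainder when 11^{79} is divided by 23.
By Fermat: 11^{22} ≡ 1 (mod 23). 79 = 3×22 + 13. So 11^{79} ≡ 11^{13} ≡ 17 (mod 23)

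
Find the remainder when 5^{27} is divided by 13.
By Fermat: 5^{12} ≡ 1 mod 13. 27 = 2×12 + 3. So 5^{27} ≡ 5^{3} ≡ 8 mod 13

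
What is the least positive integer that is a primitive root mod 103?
g = 5. Powers: [5, 25, 22, 7, 35, 72, 51, 49, 39, 92, ...] generates all 102 non-zero residues.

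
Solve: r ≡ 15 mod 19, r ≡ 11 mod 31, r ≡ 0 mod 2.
M = 19 × 31 × 2 = 1178. M₁ = 62, y₁ ≡ 4 mod 19. M₂ = 38, y₂ ≡ 9 mod 31. M₃ = 589, y₃ ≡ 1 mod 2. r = 15×62×4 + 11×38×9 + 0×589×1 ≡ 414 mod 1178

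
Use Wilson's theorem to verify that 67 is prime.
(66)! mod 67 = 66. Since this equals -1 mod 67, Wilson confirms 67 is prime.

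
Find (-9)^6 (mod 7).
Using Fermat: (-9)^{6} ≡ 1 (mod 7). 6 ≡ 0 (mod 6). So (-9)^{6} ≡ (-9)^{0} ≡ 1 (mod 7)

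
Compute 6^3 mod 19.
6^{3} = 216 ≡ 7 mod 19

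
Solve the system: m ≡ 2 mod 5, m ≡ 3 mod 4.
M = 5 × 4 = 20. M₁ = 4, y₁ ≡ 4 mod 5. M₂ = 5, y₂ ≡ 1 mod 4. m = 2×4×4 + 3×5×1 ≡ 7 mod 20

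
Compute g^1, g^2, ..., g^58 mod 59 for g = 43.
43^1, 43^2, ..., 43^{58} mod 59: [43, 20, 34, 46, 31, 35, 30, 51, 10, 17, 23, 45, 47, 15, 55, 5, 38, 41, 52, 53, 37, 57, 32, 19, 50, 26, 56, 48, 58, 16, 39, 25, 13, 28, 24, 29, 8, 49, 42, 36, 14, 12, 44, 4, 54, 21, 18, 7, 6, 22, 2, 27, 40, 9, 33, 3, 11, 1]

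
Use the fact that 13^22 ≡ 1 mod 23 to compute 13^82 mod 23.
By Fermat: 13^{22} ≡ 1 mod 23. 82 = 3×22 + 16. So 13^{82} ≡ 13^{16} ≡ 4 mod 23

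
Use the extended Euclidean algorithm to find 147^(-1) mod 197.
Extended GCD: 147(-67) + 197(50) = 1. So 147^(-1) ≡ -67 ≡ 130 mod 197. Verify: 147 × 130 = 19110 ≡ 1 mod 197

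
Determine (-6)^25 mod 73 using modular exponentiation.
By repeated squaring mod 73: (-6)^{1}≡67, (-6)^{2}≡36, (-6)^{4}≡55, (-6)^{8}≡32, (-6)^{16}≡2. Then (-6)^{25} = (-6)^{16+8+1} ≡ 2 × 32 × 67 ≡ 54 mod 73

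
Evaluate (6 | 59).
(6/59) = 6^{29} mod 59 = -1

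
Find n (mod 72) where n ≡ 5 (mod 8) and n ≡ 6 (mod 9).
M = 8 × 9 = 72. M₁ = 9, y₁ ≡ 1 (mod 8). M₂ = 8, y₂ ≡ 8 (mod 9). n = 5×9×1 + 6×8×8 ≡ 69 (mod 72)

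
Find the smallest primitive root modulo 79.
g = 3. Powers: [3, 9, 27, 2, 6, 18, 54, 4, ...] generates all 78 non-zero residues.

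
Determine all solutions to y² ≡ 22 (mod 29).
The square roots of 22 mod 29 are 15 and 14. Verify: 15² = 225 ≡ 22 (mod 29)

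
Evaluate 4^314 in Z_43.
Using Fermat: 4^{42} ≡ 1 mod 43. 314 ≡ 20 mod 42. So 4^{314} ≡ 4^{20} ≡ 11 mod 43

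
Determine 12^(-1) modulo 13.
Since 13 is prime, by Fermat 12^(-1) ≡ 12^{11} ≡ 12 (mod 13). Verify: 12 × 12 = 144 ≡ 1 (mod 13)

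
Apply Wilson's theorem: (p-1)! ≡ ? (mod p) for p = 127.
By Wilson's theorem, (126)! ≡ -1 ≡ 126 mod 127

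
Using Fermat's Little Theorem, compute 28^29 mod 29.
By Fermat: 28^{28} ≡ 1 (mod 29). So 28^{29} = 28^{28} · 28^{1} ≡ 28^{1} ≡ 28 (mod 29)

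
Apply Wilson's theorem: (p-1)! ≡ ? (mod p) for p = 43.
By Wilson's theorem, (42)! ≡ -1 ≡ 42 mod 43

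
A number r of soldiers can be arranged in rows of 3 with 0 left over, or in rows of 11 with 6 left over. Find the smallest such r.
M = 3 × 11 = 33. M₁ = 11, y₁ ≡ 2 (mod 3). M₂ = 3, y₂ ≡ 4 (mod 11). r = 0×11×2 + 6×3×4 ≡ 6 (mod 33)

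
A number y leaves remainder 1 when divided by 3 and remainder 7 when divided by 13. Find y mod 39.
M = 3 × 13 = 39. M₁ = 13, y₁ ≡ 1 mod 3. M₂ = 3, y₂ ≡ 9 mod 13. y = 1×13×1 + 7×3×9 ≡ 7 mod 39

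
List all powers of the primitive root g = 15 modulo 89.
15^1, 15^2, ..., 15^{88} mod 89: [15, 47, 82, 73, 27, 49, 23, 78, 13, 17, 77, 87, 59, 84, 14, 32, 35, 80, 43, 22, 63, 55, 24, 4, 60, 10, 61, 25, 19, 18, 3, 45, 52, 68, 41, 81, 58, 69, 56, 39, 51, 53, 83, 88, 74, 42, 7, 16, 62, 40, 66, 11, 76, 72, 12, 2, 30, 5, 75, 57, 54, 9, 46, 67, 26, 34, 65, 85, 29, 79, 28, 64, 70, 71, 86, 44, 37, 21, 48, 8, 31, 20, 33, 50, 38, 36, 6, 1]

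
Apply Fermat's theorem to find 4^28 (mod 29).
By Fermat's Little Theorem, 4^{28} ≡ 1 (mod 29) since 29 is prime and gcd(4, 29) = 1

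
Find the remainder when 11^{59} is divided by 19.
By Fermat: 11^{18} ≡ 1 mod 19. 59 = 3×18 + 5. So 11^{59} ≡ 11^{5} ≡ 7 mod 19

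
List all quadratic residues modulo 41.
Squares in Z_41*: {1, 2, 4, 5, 8, 9, 10, 16, 18, 20, 21, 23, 25, 31, 32, 33, 36, 37, 39, 40}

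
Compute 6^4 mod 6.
6^{4} = 1296 ≡ 0 (mod 6)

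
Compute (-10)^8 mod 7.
Using Fermat: (-10)^{6} ≡ 1 (mod 7). 8 ≡ 2 (mod 6). So (-10)^{8} ≡ (-10)^{2} ≡ 2 (mod 7)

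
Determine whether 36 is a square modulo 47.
By Euler's criterion: 36^{23} ≡ 1 (mod 47). Since this equals 1, 36 is a QR.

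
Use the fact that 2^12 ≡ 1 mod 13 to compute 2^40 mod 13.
By Fermat: 2^{12} ≡ 1 mod 13. 40 = 3×12 + 4. So 2^{40} ≡ 2^{4} ≡ 3 mod 13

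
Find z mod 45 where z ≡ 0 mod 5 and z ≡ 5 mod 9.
M = 5 × 9 = 45. M₁ = 9, y₁ ≡ 4 mod 5. M₂ = 5, y₂ ≡ 2 mod 9. z = 0×9×4 + 5×5×2 ≡ 5 mod 45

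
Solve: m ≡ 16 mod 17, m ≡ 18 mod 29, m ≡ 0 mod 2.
M = 17 × 29 × 2 = 986. M₁ = 58, y₁ ≡ 5 mod 17. M₂ = 34, y₂ ≡ 6 mod 29. M₃ = 493, y₃ ≡ 1 mod 2. m = 16×58×5 + 18×34×6 + 0×493×1 ≡ 424 mod 986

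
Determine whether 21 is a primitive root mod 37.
21^{18} ≡ 1 mod 37 and 18 < 36, so ord_37(21) = 18 ≠ 36 and 21 is not a primitive root.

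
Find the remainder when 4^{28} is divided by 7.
By Fermat: 4^{6} ≡ 1 (mod 7). 28 = 4×6 + 4. So 4^{28} ≡ 4^{4} ≡ 4 (mod 7)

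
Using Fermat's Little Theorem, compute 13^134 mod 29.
By Fermat: 13^{28} ≡ 1 mod 29. 134 = 4×28 + 22. So 13^{134} ≡ 13^{22} ≡ 16 mod 29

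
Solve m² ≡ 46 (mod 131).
The square roots of 46 mod 131 are 35 and 96. Verify: 35² = 1225 ≡ 46 (mod 131)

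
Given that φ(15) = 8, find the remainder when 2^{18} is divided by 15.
By Euler: 2^{8} ≡ 1 (mod 15) since gcd(2, 15) = 1. 18 = 2×8 + 2. So 2^{18} ≡ 2^{2} ≡ 4 (mod 15)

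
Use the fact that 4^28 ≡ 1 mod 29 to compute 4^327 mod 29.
By Fermat: 4^{28} ≡ 1 mod 29. 327 ≡ 19 mod 28. So 4^{327} ≡ 4^{19} ≡ 9 mod 29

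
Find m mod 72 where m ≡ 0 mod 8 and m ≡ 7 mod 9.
M = 8 × 9 = 72. M₁ = 9, y₁ ≡ 1 mod 8. M₂ = 8, y₂ ≡ 8 mod 9. m = 0×9×1 + 7×8×8 ≡ 16 mod 72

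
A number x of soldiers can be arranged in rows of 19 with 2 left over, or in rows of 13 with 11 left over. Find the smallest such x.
M = 19 × 13 = 247. M₁ = 13, y₁ ≡ 3 mod 19. M₂ = 19, y₂ ≡ 11 mod 13. x = 2×13×3 + 11×19×11 ≡ 154 mod 247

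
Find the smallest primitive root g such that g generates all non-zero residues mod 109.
g = 6. For each prime q|108: 6^{54}≡108, 6^{36}≡63, none ≡ 1, so ord_109(6) = 108 and 6 is a primitive root.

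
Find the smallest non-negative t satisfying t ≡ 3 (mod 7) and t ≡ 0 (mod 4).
M = 7 × 4 = 28. M₁ = 4, y₁ ≡ 2 (mod 7). M₂ = 7, y₂ ≡ 3 (mod 4). t = 3×4×2 + 0×7×3 ≡ 24 (mod 28)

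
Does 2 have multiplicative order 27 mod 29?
Powers of 2 mod 29: 2^1≡2, 2^2≡4, 2^3≡8, 2^4≡16, 2^5≡3, 2^6≡6, 2^7≡12, 2^8≡24, 2^9≡19, 2^10≡9, 2^11≡18, 2^12≡7, 2^13≡14, 2^14≡28, 2^15≡27, 2^16≡25, 2^17≡21, 2^18≡13, 2^19≡26, 2^20≡23, 2^21≡17, 2^22≡5, 2^23≡10, 2^24≡20, 2^25≡11, 2^26≡22, 2^27≡15, 2^28≡1. 2^27≡15≢1, so ord ≠ 27. No, the actual order is 28.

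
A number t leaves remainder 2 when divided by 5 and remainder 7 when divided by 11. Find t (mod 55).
M = 5 × 11 = 55. M₁ = 11, y₁ ≡ 1 (mod 5). M₂ = 5, y₂ ≡ 9 (mod 11). t = 2×11×1 + 7×5×9 ≡ 7 (mod 55)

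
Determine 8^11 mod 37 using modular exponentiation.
By repeated squaring mod 37: 8^{1}≡8, 8^{2}≡27, 8^{4}≡26, 8^{8}≡10. Then 8^{11} = 8^{8+2+1} ≡ 10 × 27 × 8 ≡ 14 mod 37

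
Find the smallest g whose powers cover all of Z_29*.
g = 2. Powers: [2, 4, 8, 16, 3, 6, ...] generates all 28 non-zero residues.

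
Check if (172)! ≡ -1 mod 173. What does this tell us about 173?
(172)! mod 173 = 172. Since this equals -1 mod 173, Wilson confirms 173 is prime.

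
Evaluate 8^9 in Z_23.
By repeated squaring mod 23: 8^{1}≡8, 8^{2}≡18, 8^{4}≡2, 8^{8}≡4. Then 8^{9} = 8^{8+1} ≡ 4 × 8 ≡ 9 mod 23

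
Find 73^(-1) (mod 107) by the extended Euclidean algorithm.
Extended GCD: 73(22) + 107(-15) = 1. So 73^(-1) ≡ 22 (mod 107). Verify: 73 × 22 = 1606 ≡ 1 (mod 107)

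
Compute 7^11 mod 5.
Using Fermat: 7^{4} ≡ 1 (mod 5). 11 ≡ 3 (mod 4). So 7^{11} ≡ 7^{3} ≡ 3 (mod 5)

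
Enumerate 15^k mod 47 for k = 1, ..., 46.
15^1, 15^2, ..., 15^{46} mod 47: [15, 37, 38, 6, 43, 34, 40, 36, 23, 16, 5, 28, 44, 2, 30, 27, 29, 12, 39, 21, 33, 25, 46, 32, 10, 9, 41, 4, 13, 7, 11, 24, 31, 42, 19, 3, 45, 17, 20, 18, 35, 8, 26, 14, 22, 1]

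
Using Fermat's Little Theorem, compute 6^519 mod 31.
By Fermat: 6^{30} ≡ 1 (mod 31). 519 ≡ 9 (mod 30). So 6^{519} ≡ 6^{9} ≡ 30 (mod 31)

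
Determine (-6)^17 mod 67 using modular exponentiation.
By repeated squaring mod 67: (-6)^{1}≡61, (-6)^{2}≡36, (-6)^{4}≡23, (-6)^{8}≡60, (-6)^{16}≡49. Then (-6)^{17} = (-6)^{16+1} ≡ 49 × 61 ≡ 41 mod 67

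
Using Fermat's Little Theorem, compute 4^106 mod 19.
By Fermat: 4^{18} ≡ 1 mod 19. 106 = 5×18 + 16. So 4^{106} ≡ 4^{16} ≡ 6 mod 19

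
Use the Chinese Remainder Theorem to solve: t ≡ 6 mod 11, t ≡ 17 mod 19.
M = 11 × 19 = 209. M₁ = 19, y₁ ≡ 7 mod 11. M₂ = 11, y₂ ≡ 7 mod 19. t = 6×19×7 + 17×11×7 ≡ 17 mod 209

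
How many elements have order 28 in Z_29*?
There are φ(29-1) = φ(28) = 12 primitive roots modulo 29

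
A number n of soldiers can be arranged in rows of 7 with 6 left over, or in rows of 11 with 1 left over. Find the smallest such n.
M = 7 × 11 = 77. M₁ = 11, y₁ ≡ 2 mod 7. M₂ = 7, y₂ ≡ 8 mod 11. n = 6×11×2 + 1×7×8 ≡ 34 mod 77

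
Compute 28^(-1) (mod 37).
Since 37 is prime, by Fermat 28^(-1) ≡ 28^{35} ≡ 4 (mod 37). Verify: 28 × 4 = 112 ≡ 1 (mod 37)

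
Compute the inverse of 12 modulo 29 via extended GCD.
Extended GCD: 12(-12) + 29(5) = 1. So 12^(-1) ≡ -12 ≡ 17 mod 29. Verify: 12 × 17 = 204 ≡ 1 mod 29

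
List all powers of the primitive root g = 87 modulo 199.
87^1, 87^2, ..., 87^{198} mod 199: [87, 7, 12, 49, 84, 144, 190, 13, 136, 91, 156, 40, 97, 81, 82, 169, 176, 188, 38, 122, 67, 58, 71, 8, 99, 56, 96, 193, 75, 157, 127, 104, 93, 131, 54, 121, 179, 51, 59, 158, 15, 111, 105, 180, 138, 66, 170, 64, 195, 50, 171, 151, 3, 62, 21, 36, 147, 53, 34, 172, 39, 10, 74, 70, 120, 92, 44, 47, 109, 130, 166, 114, 167, 2, 174, 14, 24, 98, 168, 89, 181, 26, 73, 182, 113, 80, 194, 162, 164, 139, 153, 177, 76, 45, 134, 116, 142, 16, 198, 112, 192, 187, 150, 115, 55, 9, 186, 63, 108, 43, 159, 102, 118, 117, 30, 23, 11, 161, 77, 132, 141, 128, 191, 100, 143, 103, 6, 124, 42, 72, 95, 106, 68, 145, 78, 20, 148, 140, 41, 184, 88, 94, 19, 61, 133, 29, 135, 4, 149, 28, 48, 196, 137, 178, 163, 52, 146, 165, 27, 160, 189, 125, 129, 79, 107, 155, 152, 90, 69, 33, 85, 32, 197, 25, 185, 175, 101, 31, 110, 18, 173, 126, 17, 86, 119, 5, 37, 35, 60, 46, 22, 123, 154, 65, 83, 57, 183, 1]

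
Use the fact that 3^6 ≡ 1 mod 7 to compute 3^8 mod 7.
By Fermat: 3^{6} ≡ 1 mod 7. So 3^{8} = 3^{6} · 3^{2} ≡ 3^{2} ≡ 2 mod 7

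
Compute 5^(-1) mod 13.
Since 13 is prime, by Fermat 5^(-1) ≡ 5^{11} ≡ 8 mod 13. Verify: 5 × 8 = 40 ≡ 1 mod 13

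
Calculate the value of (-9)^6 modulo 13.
By repeated squaring (mod 13): (-9)^{1}≡4, (-9)^{2}≡3, (-9)^{4}≡9. Then (-9)^{6} = (-9)^{4+2} ≡ 9 × 3 ≡ 1 (mod 13)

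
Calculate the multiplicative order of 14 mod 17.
Powers of 14 mod 17: 14^1≡14, 14^2≡9, 14^3≡7, 14^4≡13, 14^5≡12, 14^6≡15, 14^7≡6, 14^8≡16, 14^9≡3, 14^10≡8, 14^11≡10, 14^12≡4, 14^13≡5, 14^14≡2, 14^15≡11, 14^16≡1. Order = 16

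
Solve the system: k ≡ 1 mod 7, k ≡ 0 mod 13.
M = 7 × 13 = 91. M₁ = 13, y₁ ≡ 6 mod 7. M₂ = 7, y₂ ≡ 2 mod 13. k = 1×13×6 + 0×7×2 ≡ 78 mod 91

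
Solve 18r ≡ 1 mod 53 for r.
Since 53 is prime, by Fermat 18^(-1) ≡ 18^{51} ≡ 3 mod 53. Verify: 18 × 3 = 54 ≡ 1 mod 53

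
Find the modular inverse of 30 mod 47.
Since 47 is prime, by Fermat 30^(-1) ≡ 30^{45} ≡ 11 mod 47. Verify: 30 × 11 = 330 ≡ 1 mod 47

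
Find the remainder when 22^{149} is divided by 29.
By Fermat: 22^{28} ≡ 1 (mod 29). 149 = 5×28 + 9. So 22^{149} ≡ 22^{9} ≡ 9 (mod 29)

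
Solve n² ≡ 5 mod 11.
The square roots of 5 mod 11 are 4 and 7. Verify: 4² = 16 ≡ 5 mod 11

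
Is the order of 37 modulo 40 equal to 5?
Powers of 37 mod 40: 37^1≡37, 37^2≡9, 37^3≡13, 37^4≡1. Already 37^4≡1, so the order is 4 < 5. No, the actual order is 4.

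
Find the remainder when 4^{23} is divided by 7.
By Fermat: 4^{6} ≡ 1 (mod 7). 23 = 3×6 + 5. So 4^{23} ≡ 4^{5} ≡ 2 (mod 7)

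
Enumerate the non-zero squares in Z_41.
Squares in Z_41*: {1, 2, 4, 5, 8, 9, 10, 16, 18, 20, 21, 23, 25, 31, 32, 33, 36, 37, 39, 40}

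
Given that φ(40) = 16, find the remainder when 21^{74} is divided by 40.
By Euler: 21^{16} ≡ 1 mod 40 since gcd(21, 40) = 1. 74 = 4×16 + 10. So 21^{74} ≡ 21^{10} ≡ 1 mod 40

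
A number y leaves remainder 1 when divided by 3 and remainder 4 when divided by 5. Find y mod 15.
M = 3 × 5 = 15. M₁ = 5, y₁ ≡ 2 mod 3. M₂ = 3, y₂ ≡ 2 mod 5. y = 1×5×2 + 4×3×2 ≡ 4 mod 15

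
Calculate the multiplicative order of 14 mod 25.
Powers of 14 mod 25: 14^1≡14, 14^2≡21, 14^3≡19, 14^4≡16, 14^5≡24, 14^6≡11, 14^7≡4, 14^8≡6, 14^9≡9, 14^10≡1. Order = 10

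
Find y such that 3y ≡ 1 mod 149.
Since 149 is prime, by Fermat 3^(-1) ≡ 3^{147} ≡ 50 mod 149. Verify: 3 × 50 = 150 ≡ 1 mod 149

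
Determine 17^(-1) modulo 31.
Since 31 is prime, by Fermat 17^(-1) ≡ 17^{29} ≡ 11 mod 31. Verify: 17 × 11 = 187 ≡ 1 mod 31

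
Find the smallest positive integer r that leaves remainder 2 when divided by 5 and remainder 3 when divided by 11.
M = 5 × 11 = 55. M₁ = 11, y₁ ≡ 1 (mod 5). M₂ = 5, y₂ ≡ 9 (mod 11). r = 2×11×1 + 3×5×9 ≡ 47 (mod 55)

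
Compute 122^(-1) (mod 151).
Since 151 is prime, by Fermat 122^(-1) ≡ 122^{149} ≡ 26 (mod 151). Verify: 122 × 26 = 3172 ≡ 1 (mod 151)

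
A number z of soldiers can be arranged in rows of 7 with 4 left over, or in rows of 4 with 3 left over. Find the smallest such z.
M = 7 × 4 = 28. M₁ = 4, y₁ ≡ 2 mod 7. M₂ = 7, y₂ ≡ 3 mod 4. z = 4×4×2 + 3×7×3 ≡ 11 mod 28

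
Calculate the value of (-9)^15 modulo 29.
By repeated squaring mod 29: (-9)^{1}≡20, (-9)^{2}≡23, (-9)^{4}≡7, (-9)^{8}≡20. Then (-9)^{15} = (-9)^{8+4+2+1} ≡ 20 × 7 × 23 × 20 ≡ 20 mod 29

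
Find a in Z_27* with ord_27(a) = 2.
26 has order 2 mod 27 since 26^{2} ≡ 1 mod 27 and no smaller power works.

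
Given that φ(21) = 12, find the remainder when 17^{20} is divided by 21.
By Euler: 17^{12} ≡ 1 mod 21 since gcd(17, 21) = 1. 20 = 1×12 + 8. So 17^{20} ≡ 17^{8} ≡ 16 mod 21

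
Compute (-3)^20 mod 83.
By repeated squaring mod 83: (-3)^{1}≡80, (-3)^{2}≡9, (-3)^{4}≡81, (-3)^{8}≡4, (-3)^{16}≡16. Then (-3)^{20} = (-3)^{16+4} ≡ 16 × 81 ≡ 51 mod 83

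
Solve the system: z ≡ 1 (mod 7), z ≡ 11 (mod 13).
M = 7 × 13 = 91. M₁ = 13, y₁ ≡ 6 (mod 7). M₂ = 7, y₂ ≡ 2 (mod 13). z = 1×13×6 + 11×7×2 ≡ 50 (mod 91)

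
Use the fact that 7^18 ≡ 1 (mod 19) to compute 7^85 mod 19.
By Fermat: 7^{18} ≡ 1 (mod 19). 85 = 4×18 + 13. So 7^{85} ≡ 7^{13} ≡ 7 (mod 19)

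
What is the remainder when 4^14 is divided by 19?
By repeated squaring (mod 19): 4^{1}≡4, 4^{2}≡16, 4^{4}≡9, 4^{8}≡5. Then 4^{14} = 4^{8+4+2} ≡ 5 × 9 × 16 ≡ 17 (mod 19)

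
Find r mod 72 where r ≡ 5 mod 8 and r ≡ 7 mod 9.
M = 8 × 9 = 72. M₁ = 9, y₁ ≡ 1 mod 8. M₂ = 8, y₂ ≡ 8 mod 9. r = 5×9×1 + 7×8×8 ≡ 61 mod 72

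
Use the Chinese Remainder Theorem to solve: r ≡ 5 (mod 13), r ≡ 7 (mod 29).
M = 13 × 29 = 377. M₁ = 29, y₁ ≡ 9 (mod 13). M₂ = 13, y₂ ≡ 9 (mod 29). r = 5×29×9 + 7×13×9 ≡ 239 (mod 377)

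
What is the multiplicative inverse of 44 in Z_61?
Since 61 is prime, by Fermat 44^(-1) ≡ 44^{59} ≡ 43 (mod 61). Verify: 44 × 43 = 1892 ≡ 1 (mod 61)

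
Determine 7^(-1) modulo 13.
Since 13 is prime, by Fermat 7^(-1) ≡ 7^{11} ≡ 2 mod 13. Verify: 7 × 2 = 14 ≡ 1 mod 13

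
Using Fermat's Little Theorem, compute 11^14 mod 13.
By Fermat: 11^{12} ≡ 1 mod 13. So 11^{14} = 11^{12} · 11^{2} ≡ 11^{2} ≡ 4 mod 13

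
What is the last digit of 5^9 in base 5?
By repeated squaring (mod 5): 5^{1}≡0, 5^{2}≡0, 5^{4}≡0, 5^{8}≡0. Then 5^{9} = 5^{8+1} ≡ 0 × 0 ≡ 0 (mod 5)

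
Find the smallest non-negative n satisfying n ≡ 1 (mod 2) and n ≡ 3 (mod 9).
M = 2 × 9 = 18. M₁ = 9, y₁ ≡ 1 (mod 2). M₂ = 2, y₂ ≡ 5 (mod 9). n = 1×9×1 + 3×2×5 ≡ 3 (mod 18)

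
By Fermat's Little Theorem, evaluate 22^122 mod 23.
By Fermat: 22^{22} ≡ 1 (mod 23). 122 = 5×22 + 12. So 22^{122} ≡ 22^{12} ≡ 1 (mod 23)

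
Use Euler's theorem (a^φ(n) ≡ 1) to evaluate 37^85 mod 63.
By Euler: 37^{36} ≡ 1 mod 63 since gcd(37, 63) = 1. 85 = 2×36 + 13. So 37^{85} ≡ 37^{13} ≡ 37 mod 63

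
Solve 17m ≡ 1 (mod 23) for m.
Since 23 is prime, by Fermat 17^(-1) ≡ 17^{21} ≡ 19 (mod 23). Verify: 17 × 19 = 323 ≡ 1 (mod 23)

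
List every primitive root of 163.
There are φ(162) = 54 primitive roots mod 163: {2, 3, 7, 11, 12, 18, 19, 20, 29, 32, 42, 44, 45, 50, 52, 63, 66, 67, 68, 70, 72, 73, 75, 76, 79, 80, 82, 89, 92, 94, 101, 103, 106, 107, 108, 109, 112, 114, 116, 117, 120, 122, 124, 128, 129, 130, 137, 139, 147, 148, 149, 153, 154, 159}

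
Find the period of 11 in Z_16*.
Powers of 11 mod 16: 11^1≡11, 11^2≡9, 11^3≡3, 11^4≡1. Order = 4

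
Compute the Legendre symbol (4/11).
(4/11) = 4^{5} mod 11 = 1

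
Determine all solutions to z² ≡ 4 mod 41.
The square roots of 4 mod 41 are 2 and 39. Verify: 2² = 4 ≡ 4 mod 41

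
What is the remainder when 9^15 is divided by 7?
Using Fermat: 9^{6} ≡ 1 mod 7. 15 ≡ 3 mod 6. So 9^{15} ≡ 9^{3} ≡ 1 mod 7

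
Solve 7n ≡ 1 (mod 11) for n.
Since 11 is prime, by Fermat 7^(-1) ≡ 7^{9} ≡ 8 (mod 11). Verify: 7 × 8 = 56 ≡ 1 (mod 11)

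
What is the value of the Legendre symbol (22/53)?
(22/53) = 22^{26} mod 53 = -1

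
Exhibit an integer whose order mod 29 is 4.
12 has order 4 mod 29 since 12^{4} ≡ 1 mod 29 and no smaller power works.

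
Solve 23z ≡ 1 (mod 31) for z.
Since 31 is prime, by Fermat 23^(-1) ≡ 23^{29} ≡ 27 (mod 31). Verify: 23 × 27 = 621 ≡ 1 (mod 31)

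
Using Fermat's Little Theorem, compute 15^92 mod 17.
By Fermat: 15^{16} ≡ 1 mod 17. 92 = 5×16 + 12. So 15^{92} ≡ 15^{12} ≡ 16 mod 17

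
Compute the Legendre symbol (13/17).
(13/17) = 13^{8} mod 17 = 1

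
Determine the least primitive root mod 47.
g = 5. For each prime q|46: 5^{23}≡46, 5^{2}≡25, none ≡ 1, so ord_47(5) = 46 and 5 is a primitive root.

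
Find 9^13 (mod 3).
By repeated squaring (mod 3): 9^{1}≡0, 9^{2}≡0, 9^{4}≡0, 9^{8}≡0. Then 9^{13} = 9^{8+4+1} ≡ 0 × 0 × 0 ≡ 0 (mod 3)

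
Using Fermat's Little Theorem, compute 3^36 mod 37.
By Fermat's Little Theorem, 3^{36} ≡ 1 (mod 37) since 37 is prime and gcd(3, 37) = 1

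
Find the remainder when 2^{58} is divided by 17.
By Fermat: 2^{16} ≡ 1 (mod 17). 58 = 3×16 + 10. So 2^{58} ≡ 2^{10} ≡ 4 (mod 17)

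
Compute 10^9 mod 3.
Using Fermat: 10^{2} ≡ 1 (mod 3). 9 ≡ 1 (mod 2). So 10^{9} ≡ 10^{1} ≡ 1 (mod 3)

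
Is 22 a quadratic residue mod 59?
By Euler's criterion: 22^{29} ≡ 1 mod 59. Since this equals 1, 22 is a QR.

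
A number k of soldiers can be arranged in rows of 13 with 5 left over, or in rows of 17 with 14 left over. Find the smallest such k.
M = 13 × 17 = 221. M₁ = 17, y₁ ≡ 10 mod 13. M₂ = 13, y₂ ≡ 4 mod 17. k = 5×17×10 + 14×13×4 ≡ 31 mod 221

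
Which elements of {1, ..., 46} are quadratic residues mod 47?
Squares in Z_47*: {1, 2, 3, 4, 6, 7, 8, 9, 12, 14, 16, 17, 18, 21, 24, 25, 27, 28, 32, 34, 36, 37, 42}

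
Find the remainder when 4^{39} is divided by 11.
By Fermat: 4^{10} ≡ 1 mod 11. 39 = 3×10 + 9. So 4^{39} ≡ 4^{9} ≡ 3 mod 11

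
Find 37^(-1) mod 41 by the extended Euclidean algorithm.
Extended GCD: 37(10) + 41(-9) = 1. So 37^(-1) ≡ 10 mod 41. Verify: 37 × 10 = 370 ≡ 1 mod 41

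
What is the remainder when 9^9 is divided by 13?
By repeated squaring mod 13: 9^{1}≡9, 9^{2}≡3, 9^{4}≡9, 9^{8}≡3. Then 9^{9} = 9^{8+1} ≡ 3 × 9 ≡ 1 mod 13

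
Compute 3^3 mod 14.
3^{3} = 27 ≡ 13 (mod 14)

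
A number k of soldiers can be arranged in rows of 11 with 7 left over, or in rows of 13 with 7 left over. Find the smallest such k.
M = 11 × 13 = 143. M₁ = 13, y₁ ≡ 6 mod 11. M₂ = 11, y₂ ≡ 6 mod 13. k = 7×13×6 + 7×11×6 ≡ 7 mod 143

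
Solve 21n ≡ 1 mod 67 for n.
Since 67 is prime, by Fermat 21^(-1) ≡ 21^{65} ≡ 16 mod 67. Verify: 21 × 16 = 336 ≡ 1 mod 67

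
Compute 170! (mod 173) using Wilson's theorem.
(172)! = (170)! × (171) × (172) ≡ -1 (mod 173). So (170)! ≡ -1 × [(172)(171)]^(-1) ≡ 86 (mod 173)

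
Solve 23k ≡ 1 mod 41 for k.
Since 41 is prime, by Fermat 23^(-1) ≡ 23^{39} ≡ 25 mod 41. Verify: 23 × 25 = 575 ≡ 1 mod 41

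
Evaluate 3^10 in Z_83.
By repeated squaring (mod 83): 3^{1}≡3, 3^{2}≡9, 3^{4}≡81, 3^{8}≡4. Then 3^{10} = 3^{8+2} ≡ 4 × 9 ≡ 36 (mod 83)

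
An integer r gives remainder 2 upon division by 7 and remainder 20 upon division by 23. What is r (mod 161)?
M = 7 × 23 = 161. M₁ = 23, y₁ ≡ 4 (mod 7). M₂ = 7, y₂ ≡ 10 (mod 23). r = 2×23×4 + 20×7×10 ≡ 135 (mod 161)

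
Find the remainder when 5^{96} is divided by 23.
By Fermat: 5^{22} ≡ 1 mod 23. 96 = 4×22 + 8. So 5^{96} ≡ 5^{8} ≡ 16 mod 23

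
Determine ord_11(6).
Powers of 6 mod 11: 6^1≡6, 6^2≡3, 6^3≡7, 6^4≡9, 6^5≡10, 6^6≡5, 6^7≡8, 6^8≡4, 6^9≡2, 6^10≡1. Order = 10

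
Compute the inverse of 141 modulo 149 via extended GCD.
Extended GCD: 141(-56) + 149(53) = 1. So 141^(-1) ≡ -56 ≡ 93 (mod 149). Verify: 141 × 93 = 13113 ≡ 1 (mod 149)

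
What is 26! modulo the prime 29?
(28)! = (26)! × (27) × (28) ≡ -1 (mod 29). So (26)! ≡ -1 × [(28)(27)]^(-1) ≡ 14 (mod 29)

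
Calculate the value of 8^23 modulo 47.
By repeated squaring (mod 47): 8^{1}≡8, 8^{2}≡17, 8^{4}≡7, 8^{8}≡2, 8^{16}≡4. Then 8^{23} = 8^{16+4+2+1} ≡ 4 × 7 × 17 × 8 ≡ 1 (mod 47)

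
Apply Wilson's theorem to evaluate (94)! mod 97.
(96)! = (94)! × (95) × (96) ≡ -1 (mod 97). So (94)! ≡ -1 × [(96)(95)]^(-1) ≡ 48 (mod 97)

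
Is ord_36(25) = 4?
Powers of 25 mod 36: 25^1≡25, 25^2≡13, 25^3≡1. Already 25^3≡1, so the order is 3 < 4. No, the actual order is 3.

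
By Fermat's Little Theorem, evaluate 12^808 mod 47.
By Fermat: 12^{46} ≡ 1 (mod 47). 808 ≡ 26 (mod 46). So 12^{808} ≡ 12^{26} ≡ 36 (mod 47)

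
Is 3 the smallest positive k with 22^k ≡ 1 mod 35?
Powers of 22 mod 35: 22^1≡22, 22^2≡29, 22^3≡8, 22^4≡1. 22^3≡8≢1, so ord ≠ 3. No, the actual order is 4.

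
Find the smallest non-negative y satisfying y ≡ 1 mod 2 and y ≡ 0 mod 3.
M = 2 × 3 = 6. M₁ = 3, y₁ ≡ 1 mod 2. M₂ = 2, y₂ ≡ 2 mod 3. y = 1×3×1 + 0×2×2 ≡ 3 mod 6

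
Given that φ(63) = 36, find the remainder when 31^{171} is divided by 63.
By Euler: 31^{36} ≡ 1 (mod 63) since gcd(31, 63) = 1. 171 = 4×36 + 27. So 31^{171} ≡ 31^{27} ≡ 55 (mod 63)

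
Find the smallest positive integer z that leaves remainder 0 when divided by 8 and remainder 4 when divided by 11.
M = 8 × 11 = 88. M₁ = 11, y₁ ≡ 3 (mod 8). M₂ = 8, y₂ ≡ 7 (mod 11). z = 0×11×3 + 4×8×7 ≡ 48 (mod 88)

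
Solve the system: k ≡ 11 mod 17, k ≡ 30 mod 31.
M = 17 × 31 = 527. M₁ = 31, y₁ ≡ 11 mod 17. M₂ = 17, y₂ ≡ 11 mod 31. k = 11×31×11 + 30×17×11 ≡ 402 mod 527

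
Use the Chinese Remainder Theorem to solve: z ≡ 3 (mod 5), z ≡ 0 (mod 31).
M = 5 × 31 = 155. M₁ = 31, y₁ ≡ 1 (mod 5). M₂ = 5, y₂ ≡ 25 (mod 31). z = 3×31×1 + 0×5×25 ≡ 93 (mod 155)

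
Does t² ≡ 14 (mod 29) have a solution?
By Euler's criterion: 14^{14} ≡ 28 (mod 29). Since this equals -1 (≡ 28), 14 is not a QR.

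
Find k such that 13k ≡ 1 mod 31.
Since 31 is prime, by Fermat 13^(-1) ≡ 13^{29} ≡ 12 mod 31. Verify: 13 × 12 = 156 ≡ 1 mod 31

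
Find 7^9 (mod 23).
By repeated squaring (mod 23): 7^{1}≡7, 7^{2}≡3, 7^{4}≡9, 7^{8}≡12. Then 7^{9} = 7^{8+1} ≡ 12 × 7 ≡ 15 (mod 23)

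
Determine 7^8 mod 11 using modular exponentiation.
By repeated squaring mod 11: 7^{1}≡7, 7^{2}≡5, 7^{4}≡3, 7^{8}≡9. So 7^{8} ≡ 9 mod 11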